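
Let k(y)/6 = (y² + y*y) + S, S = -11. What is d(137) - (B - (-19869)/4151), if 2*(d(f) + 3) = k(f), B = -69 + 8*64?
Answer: 465452516/4151 ≈ 1.1213e+5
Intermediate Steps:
k(y) = -66 + 12*y² (k(y) = 6*((y² + y*y) - 11) = 6*((y² + y²) - 11) = 6*(2*y² - 11) = 6*(-11 + 2*y²) = -66 + 12*y²)
B = 443 (B = -69 + 512 = 443)
d(f) = -36 + 6*f² (d(f) = -3 + (-66 + 12*f²)/2 = -3 + (-33 + 6*f²) = -36 + 6*f²)
d(137) - (B - (-19869)/4151) = (-36 + 6*137²) - (443 - (-19869)/4151) = (-36 + 6*18769) - (443 - (-19869)/4151) = (-36 + 112614) - (443 - 1*(-19869/4151)) = 112578 - (443 + 19869/4151) = 112578 - 1*1858762/4151 = 112578 - 1858762/4151 = 465452516/4151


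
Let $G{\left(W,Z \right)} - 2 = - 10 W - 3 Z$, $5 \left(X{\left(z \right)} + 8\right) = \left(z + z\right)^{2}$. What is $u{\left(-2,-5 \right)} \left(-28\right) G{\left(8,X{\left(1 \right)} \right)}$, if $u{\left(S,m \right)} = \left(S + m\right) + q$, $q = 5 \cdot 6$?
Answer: $\frac{181608}{5} \approx 36322.0$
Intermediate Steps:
$X{\left(z \right)} = -8 + \frac{4 z^{2}}{5}$ ($X{\left(z \right)} = -8 + \frac{\left(z + z\right)^{2}}{5} = -8 + \frac{\left(2 z\right)^{2}}{5} = -8 + \frac{4 z^{2}}{5}$)
$q = 30$
$u{\left(S,m \right)} = 30 + S + m$ ($u{\left(S,m \right)} = \left(S + m\right) + 30 = 30 + S + m$)
$G{\left(W,Z \right)} = 2 - 10 W - 3 Z$ ($G{\left(W,Z \right)} = 2 - \left(3 Z + 10 W\right) = 2 - 10 W - 3 Z$)
$u{\left(-2,-5 \right)} \left(-28\right) G{\left(8,X{\left(1 \right)} \right)} = \left(30 - 2 - 5\right) \left(-28\right) \left(2 - 80 - 3 \left(-8 + \frac{4 \cdot 1^{2}}{5}\right)\right) = 23 \left(-28\right) \left(2 - 80 - 3 \left(-8 + \frac{4}{5} \cdot 1\right)\right) = - 644 \left(2 - 80 - 3 \left(-8 + \frac{4}{5}\right)\right) = - 644 \left(2 - 80 - - \frac{108}{5}\right) = - 644 \left(2 - 80 + \frac{108}{5}\right) = \left(-644\right) \left(- \frac{282}{5}\right) = \frac{181608}{5}$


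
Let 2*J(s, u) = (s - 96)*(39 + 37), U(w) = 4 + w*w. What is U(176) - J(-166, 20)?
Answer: 40936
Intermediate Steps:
U(w) = 4 + w**2
J(s, u) = -3648 + 38*s (J(s, u) = ((s - 96)*(39 + 37))/2 = ((-96 + s)*76)/2 = (-7296 + 76*s)/2 = -3648 + 38*s)
U(176) - J(-166, 20) = (4 + 176**2) - (-3648 + 38*(-166)) = (4 + 30976) - (-3648 - 6308) = 30980 - 1*(-9956) = 30980 + 9956 = 40936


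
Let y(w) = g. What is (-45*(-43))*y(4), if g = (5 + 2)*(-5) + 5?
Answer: -58050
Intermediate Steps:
g = -30 (g = 7*(-5) + 5 = -35 + 5 = -30)
y(w) = -30
(-45*(-43))*y(4) = -45*(-43)*(-30) = 1935*(-30) = -58050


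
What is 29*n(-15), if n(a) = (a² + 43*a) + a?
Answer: -12615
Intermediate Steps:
n(a) = a² + 44*a
29*n(-15) = 29*(-15*(44 - 15)) = 29*(-15*29) = 29*(-435) = -12615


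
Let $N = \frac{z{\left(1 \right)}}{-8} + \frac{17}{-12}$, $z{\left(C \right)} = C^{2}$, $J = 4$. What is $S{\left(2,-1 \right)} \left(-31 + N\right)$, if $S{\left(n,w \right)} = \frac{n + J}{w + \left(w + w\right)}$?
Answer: $\frac{781}{12} \approx 65.083$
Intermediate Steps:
$S{\left(n,w \right)} = \frac{4 + n}{3 w}$ ($S{\left(n,w \right)} = \frac{n + 4}{w + \left(w + w\right)} = \frac{4 + n}{w + 2 w} = \frac{4 + n}{3 w}$)
$N = - \frac{37}{24}$ ($N = \frac{1^{2}}{-8} + \frac{17}{-12} = 1 \left(- \frac{1}{8}\right) + 17 \left(- \frac{1}{12}\right) = - \frac{1}{8} - \frac{17}{12} = - \frac{37}{24} \approx -1.5417$)
$S{\left(2,-1 \right)} \left(-31 + N\right) = \frac{4 + 2}{3 \left(-1\right)} \left(-31 - \frac{37}{24}\right) = \frac{1}{3} \left(-1\right) 6 \left(- \frac{781}{24}\right) = \left(-2\right) \left(- \frac{781}{24}\right) = \frac{781}{12}$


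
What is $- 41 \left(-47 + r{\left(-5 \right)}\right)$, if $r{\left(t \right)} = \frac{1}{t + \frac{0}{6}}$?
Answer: $\frac{9676}{5} \approx 1935.2$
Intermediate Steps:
$r{\left(t \right)} = \frac{1}{t}$ ($r{\left(t \right)} = \frac{1}{t + 0 \cdot \frac{1}{6}} = \frac{1}{t + 0} = \frac{1}{t}$)
$- 41 \left(-47 + r{\left(-5 \right)}\right) = - 41 \left(-47 + \frac{1}{-5}\right) = - 41 \left(-47 - \frac{1}{5}\right) = \left(-41\right) \left(- \frac{236}{5}\right) = \frac{9676}{5}$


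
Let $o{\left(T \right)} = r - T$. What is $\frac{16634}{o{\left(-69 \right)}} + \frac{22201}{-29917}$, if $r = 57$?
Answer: $\frac{247421026}{1884771} \approx 131.27$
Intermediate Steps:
$o{\left(T \right)} = 57 - T$
$\frac{16634}{o{\left(-69 \right)}} + \frac{22201}{-29917} = \frac{16634}{57 - -69} + \frac{22201}{-29917} = \frac{16634}{57 + 69} + 22201 \left(- \frac{1}{29917}\right) = \frac{16634}{126} - \frac{22201}{29917} = 16634 \cdot \frac{1}{126} - \frac{22201}{29917} = \frac{8317}{63} - \frac{22201}{29917} = \frac{247421026}{1884771}$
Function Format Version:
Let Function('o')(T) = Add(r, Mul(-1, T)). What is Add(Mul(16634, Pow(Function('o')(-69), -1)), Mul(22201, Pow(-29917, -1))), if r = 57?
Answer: Rational(247421026, 1884771) ≈ 131.27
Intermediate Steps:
Function('o')(T) = Add(57, Mul(-1, T))
Add(Mul(16634, Pow(Function('o')(-69), -1)), Mul(22201, Pow(-29917, -1))) = Add(Mul(16634, Pow(Add(57, Mul(-1, -69)), -1)), Mul(22201, Pow(-29917, -1))) = Add(Mul(16634, Pow(Add(57, 69), -1)), Mul(22201, Rational(-1, 29917))) = Add(Mul(16634, Pow(126, -1)), Rational(-22201, 29917)) = Add(Mul(16634, Rational(1, 126)), Rational(-22201, 29917)) = Add(Rational(8317, 63), Rational(-22201, 29917)) = Rational(247421026, 1884771)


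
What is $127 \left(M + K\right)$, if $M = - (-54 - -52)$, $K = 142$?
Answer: $18288$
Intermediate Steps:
$M = 2$ ($M = - (-54 + 52) = \left(-1\right) \left(-2\right) = 2$)
$127 \left(M + K\right) = 127 \left(2 + 142\right) = 127 \cdot 144 = 18288$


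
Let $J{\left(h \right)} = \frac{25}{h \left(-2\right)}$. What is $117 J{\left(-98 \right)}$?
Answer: $\frac{2925}{196} \approx 14.923$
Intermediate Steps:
$J{\left(h \right)} = - \frac{25}{2 h}$ ($J{\left(h \right)} = \frac{25}{\left(-2\right) h} = 25 \left(- \frac{1}{2 h}\right) = - \frac{25}{2 h}$)
$117 J{\left(-98 \right)} = 117 \left(- \frac{25}{2 \left(-98\right)}\right) = 117 \left(\left(- \frac{25}{2}\right) \left(- \frac{1}{98}\right)\right) = 117 \cdot \frac{25}{196} = \frac{2925}{196}$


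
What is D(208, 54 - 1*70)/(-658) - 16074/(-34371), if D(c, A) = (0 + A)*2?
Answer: 34142/66129 ≈ 0.51629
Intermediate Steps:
D(c, A) = 2*A (D(c, A) = A*2 = 2*A)
D(208, 54 - 1*70)/(-658) - 16074/(-34371) = (2*(54 - 1*70))/(-658) - 16074/(-34371) = (2*(54 - 70))*(-1/658) - 16074*(-1/34371) = (2*(-16))*(-1/658) + 94/201 = -32*(-1/658) + 94/201 = 16/329 + 94/201 = 34142/66129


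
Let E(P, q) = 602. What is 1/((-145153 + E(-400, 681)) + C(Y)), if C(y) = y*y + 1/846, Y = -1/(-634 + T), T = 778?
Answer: -974592/140878246993 ≈ -6.9180e-6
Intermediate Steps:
Y = -1/144 (Y = -1/(-634 + 778) = -1/144 ≈ -0.0069444)
C(y) = 1/846 + y**2 (C(y) = y**2 + 1/846 = 1/846 + y**2)
1/((-145153 + E(-400, 681)) + C(Y)) = 1/((-145153 + 602) + (1/846 + (-1/144)**2)) = 1/(-144551 + (1/846 + 1/20736)) = 1/(-144551 + 1199/974592) = 1/(-140878246993/974592) = -974592/140878246993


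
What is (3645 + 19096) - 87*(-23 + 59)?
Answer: 19609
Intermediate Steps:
(3645 + 19096) - 87*(-23 + 59) = 22741 - 87*36 = 22741 - 3132 = 19609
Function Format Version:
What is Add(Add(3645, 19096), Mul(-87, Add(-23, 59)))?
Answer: 19609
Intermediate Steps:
Add(Add(3645, 19096), Mul(-87, Add(-23, 59))) = Add(22741, Mul(-87, 36)) = Add(22741, -3132) = 19609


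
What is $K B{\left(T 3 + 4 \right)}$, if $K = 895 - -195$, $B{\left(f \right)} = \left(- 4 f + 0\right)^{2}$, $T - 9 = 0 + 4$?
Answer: $32246560$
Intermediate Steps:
$T = 13$ ($T = 9 + \left(0 + 4\right) = 9 + 4 = 13$)
$B{\left(f \right)} = 16 f^{2}$ ($B{\left(f \right)} = \left(- 4 f\right)^{2} = 16 f^{2}$)
$K = 1090$ ($K = 895 + 195 = 1090$)
$K B{\left(T 3 + 4 \right)} = 1090 \cdot 16 \left(13 \cdot 3 + 4\right)^{2} = 1090 \cdot 16 \left(39 + 4\right)^{2} = 1090 \cdot 16 \cdot 43^{2} = 1090 \cdot 16 \cdot 1849 = 1090 \cdot 29584 = 32246560$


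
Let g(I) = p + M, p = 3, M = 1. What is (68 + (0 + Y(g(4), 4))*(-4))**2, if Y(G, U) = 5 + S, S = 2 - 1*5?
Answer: 3600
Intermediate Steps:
S = -3 (S = 2 - 5 = -3)
g(I) = 4 (g(I) = 3 + 1 = 4)
Y(G, U) = 2 (Y(G, U) = 5 - 3 = 2)
(68 + (0 + Y(g(4), 4))*(-4))**2 = (68 + (0 + 2)*(-4))**2 = (68 + 2*(-4))**2 = (68 - 8)**2 = 60**2 = 3600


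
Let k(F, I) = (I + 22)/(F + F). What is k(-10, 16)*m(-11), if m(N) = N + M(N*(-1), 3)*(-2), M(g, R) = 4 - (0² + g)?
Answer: -57/10 ≈ -5.7000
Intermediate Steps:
k(F, I) = (22 + I)/(2*F) (k(F, I) = (22 + I)/((2*F)) = (22 + I)*(1/(2*F)) = (22 + I)/(2*F))
M(g, R) = 4 - g (M(g, R) = 4 - (0 + g) = 4 - g)
m(N) = -8 - N (m(N) = N + (4 - N*(-1))*(-2) = N + (4 - (-1)*N)*(-2) = N + (4 + N)*(-2) = N + (-8 - 2*N) = -8 - N)
k(-10, 16)*m(-11) = ((½)*(22 + 16)/(-10))*(-8 - 1*(-11)) = ((½)*(-⅒)*38)*(-8 + 11) = -19/10*3 = -57/10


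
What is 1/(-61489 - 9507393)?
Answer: -1/9568882 ≈ -1.0451e-7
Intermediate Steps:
1/(-61489 - 9507393) = 1/(-9568882) = -1/9568882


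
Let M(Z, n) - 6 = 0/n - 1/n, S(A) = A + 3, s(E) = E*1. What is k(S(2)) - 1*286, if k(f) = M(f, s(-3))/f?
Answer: -4271/15 ≈ -284.73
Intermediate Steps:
s(E) = E
S(A) = 3 + A
M(Z, n) = 6 - 1/n (M(Z, n) = 6 + (0/n - 1/n) = 6 + (0 - 1/n) = 6 - 1/n)
k(f) = 19/(3*f) (k(f) = (6 - 1/(-3))/f = (6 - 1*(-⅓))/f = (6 + ⅓)/f = 19/(3*f))
k(S(2)) - 1*286 = 19/(3*(3 + 2)) - 1*286 = (19/3)/5 - 286 = (19/3)*(⅕) - 286 = 19/15 - 286 = -4271/15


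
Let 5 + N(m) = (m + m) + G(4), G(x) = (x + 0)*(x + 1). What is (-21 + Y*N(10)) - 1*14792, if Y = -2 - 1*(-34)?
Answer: -13693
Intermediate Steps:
G(x) = x*(1 + x)
N(m) = 15 + 2*m (N(m) = -5 + ((m + m) + 4*(1 + 4)) = -5 + (2*m + 4*5) = -5 + (2*m + 20) = -5 + (20 + 2*m) = 15 + 2*m)
Y = 32 (Y = -2 + 34 = 32)
(-21 + Y*N(10)) - 1*14792 = (-21 + 32*(15 + 2*10)) - 1*14792 = (-21 + 32*(15 + 20)) - 14792 = (-21 + 32*35) - 14792 = (-21 + 1120) - 14792 = 1099 - 14792 = -13693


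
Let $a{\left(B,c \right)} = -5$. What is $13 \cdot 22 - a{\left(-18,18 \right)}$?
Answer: $291$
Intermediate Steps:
$13 \cdot 22 - a{\left(-18,18 \right)} = 13 \cdot 22 - -5 = 286 + 5 = 291$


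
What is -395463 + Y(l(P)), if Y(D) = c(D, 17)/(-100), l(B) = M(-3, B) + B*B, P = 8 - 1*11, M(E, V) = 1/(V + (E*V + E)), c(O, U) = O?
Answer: -29659732/75 ≈ -3.9546e+5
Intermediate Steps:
M(E, V) = 1/(E + V + E*V) (M(E, V) = 1/(V + (E + E*V)) = 1/(E + V + E*V))
P = -3 (P = 8 - 11 = -3)
l(B) = B² + 1/(-3 - 2*B) (l(B) = 1/(-3 + B - 3*B) + B*B = 1/(-3 - 2*B) + B² = B² + 1/(-3 - 2*B))
Y(D) = -D/100 (Y(D) = D/(-100) = D*(-1/100) = -D/100)
-395463 + Y(l(P)) = -395463 - (-1 + (-3)²*(3 + 2*(-3)))/(100*(3 + 2*(-3))) = -395463 - (-1 + 9*(3 - 6))/(100*(3 - 6)) = -395463 - (-1 + 9*(-3))/(100*(-3)) = -395463 - (-1)*(-1 - 27)/300 = -395463 - (-1)*(-28)/300 = -395463 - 1/100*28/3 = -395463 - 7/75 = -29659732/75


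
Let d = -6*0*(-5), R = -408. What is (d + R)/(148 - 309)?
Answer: 408/161 ≈ 2.5342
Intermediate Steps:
d = 0 (d = 0*(-5) = 0)
(d + R)/(148 - 309) = (0 - 408)/(148 - 309) = -408/(-161) = -408*(-1/161) = 408/161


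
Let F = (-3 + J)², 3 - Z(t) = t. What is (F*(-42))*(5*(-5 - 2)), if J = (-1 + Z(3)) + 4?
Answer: 0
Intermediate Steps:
Z(t) = 3 - t
J = 3 (J = (-1 + (3 - 1*3)) + 4 = (-1 + (3 - 3)) + 4 = (-1 + 0) + 4 = -1 + 4 = 3)
F = 0 (F = (-3 + 3)² = 0² = 0)
(F*(-42))*(5*(-5 - 2)) = (0*(-42))*(5*(-5 - 2)) = 0*(5*(-7)) = 0*(-35) = 0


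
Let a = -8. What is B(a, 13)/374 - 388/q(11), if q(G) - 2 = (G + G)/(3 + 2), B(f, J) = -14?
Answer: -90751/1496 ≈ -60.662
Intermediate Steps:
q(G) = 2 + 2*G/5 (q(G) = 2 + (G + G)/(3 + 2) = 2 + (2*G)/5 = 2 + (2*G)*(⅕) = 2 + 2*G/5)
B(a, 13)/374 - 388/q(11) = -14/374 - 388/(2 + (⅖)*11) = -14*1/374 - 388/(2 + 22/5) = -7/187 - 388/32/5 = -7/187 - 388*5/32 = -7/187 - 485/8 = -90751/1496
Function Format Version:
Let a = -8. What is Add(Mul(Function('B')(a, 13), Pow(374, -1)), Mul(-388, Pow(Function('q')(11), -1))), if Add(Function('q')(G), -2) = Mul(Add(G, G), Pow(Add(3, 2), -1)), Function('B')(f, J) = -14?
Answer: Rational(-90751, 1496) ≈ -60.662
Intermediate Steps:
Function('q')(G) = Add(2, Mul(Rational(2, 5), G)) (Function('q')(G) = Add(2, Mul(Add(G, G), Pow(Add(3, 2), -1))) = Add(2, Mul(Mul(2, G), Pow(5, -1))) = Add(2, Mul(Mul(2, G), Rational(1, 5))) = Add(2, Mul(Rational(2, 5), G)))
Add(Mul(Function('B')(a, 13), Pow(374, -1)), Mul(-388, Pow(Function('q')(11), -1))) = Add(Mul(-14, Pow(374, -1)), Mul(-388, Pow(Add(2, Mul(Rational(2, 5), 11)), -1))) = Add(Mul(-14, Rational(1, 374)), Mul(-388, Pow(Add(2, Rational(22, 5)), -1))) = Add(Rational(-7, 187), Mul(-388, Pow(Rational(32, 5), -1))) = Add(Rational(-7, 187), Mul(-388, Rational(5, 32))) = Add(Rational(-7, 187), Rational(-485, 8)) = Rational(-90751, 1496)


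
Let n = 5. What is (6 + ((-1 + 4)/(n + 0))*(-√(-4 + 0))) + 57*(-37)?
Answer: -2103 - 6*I/5 ≈ -2103.0 - 1.2*I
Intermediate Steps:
(6 + ((-1 + 4)/(n + 0))*(-√(-4 + 0))) + 57*(-37) = (6 + ((-1 + 4)/(5 + 0))*(-√(-4 + 0))) + 57*(-37) = (6 + (3/5)*(-√(-4))) - 2109 = (6 + (3*(⅕))*(-2*I)) - 2109 = (6 + 3*(-2*I)/5) - 2109 = (6 - 6*I/5) - 2109 = -2103 - 6*I/5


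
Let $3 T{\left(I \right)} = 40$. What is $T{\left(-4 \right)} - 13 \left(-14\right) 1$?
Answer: $\frac{586}{3} \approx 195.33$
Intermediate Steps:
$T{\left(I \right)} = \frac{40}{3}$ ($T{\left(I \right)} = \frac{1}{3} \cdot 40 = \frac{40}{3}$)
$T{\left(-4 \right)} - 13 \left(-14\right) 1 = \frac{40}{3} - 13 \left(-14\right) 1 = \frac{40}{3} - \left(-182\right) 1 = \frac{40}{3} - -182 = \frac{40}{3} + 182 = \frac{586}{3}$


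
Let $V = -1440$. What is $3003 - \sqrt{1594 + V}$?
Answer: $3003 - \sqrt{154} \approx 2990.6$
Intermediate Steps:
$3003 - \sqrt{1594 + V} = 3003 - \sqrt{1594 - 1440} = 3003 - \sqrt{154}$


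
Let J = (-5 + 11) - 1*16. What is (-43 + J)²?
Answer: 2809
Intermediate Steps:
J = -10 (J = 6 - 16 = -10)
(-43 + J)² = (-43 - 10)² = (-53)² = 2809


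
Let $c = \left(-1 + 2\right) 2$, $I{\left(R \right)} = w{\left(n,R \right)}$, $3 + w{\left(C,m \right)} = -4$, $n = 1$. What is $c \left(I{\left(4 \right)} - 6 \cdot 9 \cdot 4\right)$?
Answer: $-446$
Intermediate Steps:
$w{\left(C,m \right)} = -7$ ($w{\left(C,m \right)} = -3 - 4 = -7$)
$I{\left(R \right)} = -7$
$c = 2$ ($c = 1 \cdot 2 = 2$)
$c \left(I{\left(4 \right)} - 6 \cdot 9 \cdot 4\right) = 2 \left(-7 - 6 \cdot 9 \cdot 4\right) = 2 \left(-7 - 216\right) = 2 \left(-223\right) = -446$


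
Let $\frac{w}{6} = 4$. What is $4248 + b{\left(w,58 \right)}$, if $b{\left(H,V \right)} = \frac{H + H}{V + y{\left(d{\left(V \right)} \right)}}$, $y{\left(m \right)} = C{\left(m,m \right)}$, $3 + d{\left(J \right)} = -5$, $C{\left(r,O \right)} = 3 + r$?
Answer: $\frac{225192}{53} \approx 4248.9$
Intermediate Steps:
$w = 24$ ($w = 6 \cdot 4 = 24$)
$d{\left(J \right)} = -8$ ($d{\left(J \right)} = -3 - 5 = -8$)
$y{\left(m \right)} = 3 + m$
$b{\left(H,V \right)} = \frac{2 H}{-5 + V}$ ($b{\left(H,V \right)} = \frac{H + H}{V + \left(3 - 8\right)} = \frac{2 H}{V - 5} = \frac{2 H}{-5 + V}$)
$4248 + b{\left(w,58 \right)} = 4248 + 2 \cdot 24 \frac{1}{-5 + 58} = 4248 + 2 \cdot 24 \cdot \frac{1}{53} = 4248 + \frac{48}{53} = \frac{225192}{53}$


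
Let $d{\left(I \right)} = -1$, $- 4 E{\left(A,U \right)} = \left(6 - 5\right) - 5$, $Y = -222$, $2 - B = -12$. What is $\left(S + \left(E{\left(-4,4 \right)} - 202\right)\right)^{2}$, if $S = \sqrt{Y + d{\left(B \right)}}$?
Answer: $\left(201 - i \sqrt{223}\right)^{2} \approx 40178.0 - 6003.1 i$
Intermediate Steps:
$B = 14$ ($B = 2 - -12 = 2 + 12 = 14$)
$E{\left(A,U \right)} = 1$ ($E{\left(A,U \right)} = - \frac{\left(6 - 5\right) - 5}{4} = - \frac{1 - 5}{4} = \left(- \frac{1}{4}\right) \left(-4\right) = 1$)
$S = i \sqrt{223}$ ($S = \sqrt{-222 - 1} = \sqrt{-223} = i \sqrt{223} \approx 14.933 i$)
$\left(S + \left(E{\left(-4,4 \right)} - 202\right)\right)^{2} = \left(i \sqrt{223} + \left(1 - 202\right)\right)^{2} = \left(i \sqrt{223} - 201\right)^{2} = \left(-201 + i \sqrt{223}\right)^{2}$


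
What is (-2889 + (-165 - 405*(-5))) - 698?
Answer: -1727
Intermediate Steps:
(-2889 + (-165 - 405*(-5))) - 698 = (-2889 + (-165 - 1*(-2025))) - 698 = (-2889 + (-165 + 2025)) - 698 = (-2889 + 1860) - 698 = -1029 - 698 = -1727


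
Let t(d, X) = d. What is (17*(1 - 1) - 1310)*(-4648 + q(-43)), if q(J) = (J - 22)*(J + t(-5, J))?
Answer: 2001680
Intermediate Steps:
q(J) = (-22 + J)*(-5 + J) (q(J) = (J - 22)*(J - 5) = (-22 + J)*(-5 + J))
(17*(1 - 1) - 1310)*(-4648 + q(-43)) = (17*(1 - 1) - 1310)*(-4648 + (110 + (-43)**2 - 27*(-43))) = (17*0 - 1310)*(-4648 + (110 + 1849 + 1161)) = (0 - 1310)*(-4648 + 3120) = -1310*(-1528) = 2001680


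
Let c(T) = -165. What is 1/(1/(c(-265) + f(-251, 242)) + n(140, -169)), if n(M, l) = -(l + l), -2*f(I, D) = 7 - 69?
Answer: 134/45291 ≈ 0.0029586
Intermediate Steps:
f(I, D) = 31 (f(I, D) = -(7 - 69)/2 = -½*(-62) = 31)
n(M, l) = -2*l
1/(1/(c(-265) + f(-251, 242)) + n(140, -169)) = 1/(1/(-165 + 31) - 2*(-169)) = 1/(1/(-134) + 338) = 1/(-1/134 + 338) = 1/(45291/134) = 134/45291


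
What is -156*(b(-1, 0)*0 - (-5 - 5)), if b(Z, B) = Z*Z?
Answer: -1560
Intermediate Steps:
b(Z, B) = Z²
-156*(b(-1, 0)*0 - (-5 - 5)) = -156*((-1)²*0 - (-5 - 5)) = -156*(1*0 - 1*(-10)) = -156*(0 + 10) = -156*10 = -1560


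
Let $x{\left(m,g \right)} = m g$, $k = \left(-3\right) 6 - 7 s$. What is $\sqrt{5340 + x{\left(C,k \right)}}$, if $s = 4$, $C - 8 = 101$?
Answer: $\sqrt{326} \approx 18.055$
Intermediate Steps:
$C = 109$ ($C = 8 + 101 = 109$)
$k = -46$ ($k = \left(-3\right) 6 - 28 = -18 - 28 = -46$)
$x{\left(m,g \right)} = g m$
$\sqrt{5340 + x{\left(C,k \right)}} = \sqrt{5340 - 5014} = \sqrt{326}$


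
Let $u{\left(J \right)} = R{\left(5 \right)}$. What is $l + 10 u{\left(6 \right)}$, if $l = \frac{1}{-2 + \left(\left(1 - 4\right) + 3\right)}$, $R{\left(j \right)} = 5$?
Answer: $\frac{99}{2} \approx 49.5$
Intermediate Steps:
$u{\left(J \right)} = 5$
$l = - \frac{1}{2}$ ($l = \frac{1}{-2 + \left(-3 + 3\right)} = \frac{1}{-2 + 0} = \frac{1}{-2} = - \frac{1}{2} \approx -0.5$)
$l + 10 u{\left(6 \right)} = - \frac{1}{2} + 10 \cdot 5 = - \frac{1}{2} + 50 = \frac{99}{2}$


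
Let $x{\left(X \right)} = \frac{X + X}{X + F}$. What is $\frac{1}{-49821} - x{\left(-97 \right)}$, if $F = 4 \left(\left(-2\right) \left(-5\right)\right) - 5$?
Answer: $- \frac{4832668}{1544451} \approx -3.1291$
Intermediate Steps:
$F = 35$ ($F = 4 \cdot 10 - 5 = 40 - 5 = 35$)
$x{\left(X \right)} = \frac{2 X}{35 + X}$ ($x{\left(X \right)} = \frac{X + X}{X + 35} = \frac{2 X}{35 + X}$)
$\frac{1}{-49821} - x{\left(-97 \right)} = \frac{1}{-49821} - 2 \left(-97\right) \frac{1}{35 - 97} = - \frac{1}{49821} - 2 \left(-97\right) \frac{1}{-62} = - \frac{1}{49821} - 2 \left(-97\right) \left(- \frac{1}{62}\right) = - \frac{1}{49821} - \frac{97}{31} = - \frac{4832668}{1544451}$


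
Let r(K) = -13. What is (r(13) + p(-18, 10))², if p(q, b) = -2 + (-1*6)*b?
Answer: 5625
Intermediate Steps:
p(q, b) = -2 - 6*b
(r(13) + p(-18, 10))² = (-13 + (-2 - 6*10))² = (-13 + (-2 - 60))² = (-13 - 62)² = (-75)² = 5625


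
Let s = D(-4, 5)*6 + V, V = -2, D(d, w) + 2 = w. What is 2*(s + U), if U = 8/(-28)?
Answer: 220/7 ≈ 31.429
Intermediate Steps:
D(d, w) = -2 + w
U = -2/7 (U = 8*(-1/28) = -2/7 ≈ -0.28571)
s = 16 (s = (-2 + 5)*6 - 2 = 3*6 - 2 = 18 - 2 = 16)
2*(s + U) = 2*(16 - 2/7) = 2*(110/7) = 220/7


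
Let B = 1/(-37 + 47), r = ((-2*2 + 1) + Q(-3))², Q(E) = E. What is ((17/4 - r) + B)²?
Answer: 400689/400 ≈ 1001.7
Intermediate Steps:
r = 36 (r = ((-2*2 + 1) - 3)² = ((-4 + 1) - 3)² = (-3 - 3)² = (-6)² = 36)
B = ⅒ (B = 1/10 = ⅒ ≈ 0.10000)
((17/4 - r) + B)² = ((17/4 - 1*36) + ⅒)² = ((17*(¼) - 36) + ⅒)² = ((17/4 - 36) + ⅒)² = (-127/4 + ⅒)² = (-633/20)² = 400689/400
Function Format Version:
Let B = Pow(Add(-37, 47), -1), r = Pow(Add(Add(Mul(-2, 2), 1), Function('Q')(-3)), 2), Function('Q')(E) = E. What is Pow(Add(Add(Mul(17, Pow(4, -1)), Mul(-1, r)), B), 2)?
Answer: Rational(400689, 400) ≈ 1001.7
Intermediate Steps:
r = 36 (r = Pow(Add(Add(Mul(-2, 2), 1), -3), 2) = Pow(Add(Add(-4, 1), -3), 2) = Pow(Add(-3, -3), 2) = Pow(-6, 2) = 36)
B = Rational(1, 10) (B = Pow(10, -1) = Rational(1, 10) ≈ 0.10000)
Pow(Add(Add(Mul(17, Pow(4, -1)), Mul(-1, r)), B), 2) = Pow(Add(Add(Mul(17, Pow(4, -1)), Mul(-1, 36)), Rational(1, 10)), 2) = Pow(Add(Add(Mul(17, Rational(1, 4)), -36), Rational(1, 10)), 2) = Pow(Add(Add(Rational(17, 4), -36), Rational(1, 10)), 2) = Pow(Add(Rational(-127, 4), Rational(1, 10)), 2) = Pow(Rational(-633, 20), 2) = Rational(400689, 400)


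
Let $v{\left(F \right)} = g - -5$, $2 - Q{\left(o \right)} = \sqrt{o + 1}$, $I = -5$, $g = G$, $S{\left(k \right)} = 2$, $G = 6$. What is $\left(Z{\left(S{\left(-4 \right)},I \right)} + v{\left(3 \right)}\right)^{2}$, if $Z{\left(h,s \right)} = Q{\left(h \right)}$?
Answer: $\left(13 - \sqrt{3}\right)^{2} \approx 126.97$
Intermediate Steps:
$g = 6$
$Q{\left(o \right)} = 2 - \sqrt{1 + o}$ ($Q{\left(o \right)} = 2 - \sqrt{o + 1} = 2 - \sqrt{1 + o}$)
$Z{\left(h,s \right)} = 2 - \sqrt{1 + h}$
$v{\left(F \right)} = 11$ ($v{\left(F \right)} = 6 - -5 = 6 + 5 = 11$)
$\left(Z{\left(S{\left(-4 \right)},I \right)} + v{\left(3 \right)}\right)^{2} = \left(\left(2 - \sqrt{1 + 2}\right) + 11\right)^{2} = \left(\left(2 - \sqrt{3}\right) + 11\right)^{2} = \left(13 - \sqrt{3}\right)^{2}$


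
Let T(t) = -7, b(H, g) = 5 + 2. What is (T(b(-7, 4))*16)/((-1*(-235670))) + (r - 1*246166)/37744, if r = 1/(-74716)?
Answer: -309634677247717/47472029965120 ≈ -6.5225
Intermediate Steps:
b(H, g) = 7
r = -1/74716 ≈ -1.3384e-5
(T(b(-7, 4))*16)/((-1*(-235670))) + (r - 1*246166)/37744 = (-7*16)/((-1*(-235670))) + (-1/74716 - 1*246166)/37744 = -112/235670 + (-1/74716 - 246166)*(1/37744) = -112*1/235670 - 18392538857/74716*1/37744 = -56/117835 - 2627505551/402868672 = -309634677247717/47472029965120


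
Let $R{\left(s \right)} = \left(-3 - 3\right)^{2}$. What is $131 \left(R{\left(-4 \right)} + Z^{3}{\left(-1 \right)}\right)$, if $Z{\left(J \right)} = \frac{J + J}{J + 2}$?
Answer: $3668$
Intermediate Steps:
$R{\left(s \right)} = 36$ ($R{\left(s \right)} = \left(-6\right)^{2} = 36$)
$Z{\left(J \right)} = \frac{2 J}{2 + J}$
$131 \left(R{\left(-4 \right)} + Z^{3}{\left(-1 \right)}\right) = 131 \left(36 + \left(2 \left(-1\right) \frac{1}{2 - 1}\right)^{3}\right) = 131 \left(36 + \left(2 \left(-1\right) 1^{-1}\right)^{3}\right) = 131 \left(36 + \left(2 \left(-1\right) 1\right)^{3}\right) = 131 \left(36 + \left(-2\right)^{3}\right) = 131 \left(36 - 8\right) = 131 \cdot 28 = 3668$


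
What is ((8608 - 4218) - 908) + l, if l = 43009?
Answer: 46491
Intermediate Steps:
((8608 - 4218) - 908) + l = ((8608 - 4218) - 908) + 43009 = (4390 - 908) + 43009 = 3482 + 43009 = 46491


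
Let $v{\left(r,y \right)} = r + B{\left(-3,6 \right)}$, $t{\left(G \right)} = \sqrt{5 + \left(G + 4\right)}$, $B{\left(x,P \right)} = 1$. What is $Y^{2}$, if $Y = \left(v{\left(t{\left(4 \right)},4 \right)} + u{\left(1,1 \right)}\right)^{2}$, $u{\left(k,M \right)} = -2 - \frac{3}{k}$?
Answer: $\left(4 - \sqrt{13}\right)^{4} \approx 0.024208$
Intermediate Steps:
$t{\left(G \right)} = \sqrt{9 + G}$ ($t{\left(G \right)} = \sqrt{5 + \left(4 + G\right)} = \sqrt{9 + G}$)
$v{\left(r,y \right)} = 1 + r$ ($v{\left(r,y \right)} = r + 1 = 1 + r$)
$Y = \left(-4 + \sqrt{13}\right)^{2}$ ($Y = \left(\left(1 + \sqrt{9 + 4}\right) - \left(2 + \frac{3}{1}\right)\right)^{2} = \left(\left(1 + \sqrt{13}\right) - 5\right)^{2} = \left(-4 + \sqrt{13}\right)^{2} \approx 0.15559$)
$Y^{2} = \left(\left(4 - \sqrt{13}\right)^{2}\right)^{2} = \left(4 - \sqrt{13}\right)^{4}$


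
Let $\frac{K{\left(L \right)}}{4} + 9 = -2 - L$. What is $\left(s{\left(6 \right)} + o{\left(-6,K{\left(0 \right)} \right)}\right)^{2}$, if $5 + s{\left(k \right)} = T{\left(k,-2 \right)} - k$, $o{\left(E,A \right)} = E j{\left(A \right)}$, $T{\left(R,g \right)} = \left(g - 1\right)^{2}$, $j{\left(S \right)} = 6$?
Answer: $1444$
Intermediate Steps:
$K{\left(L \right)} = -44 - 4 L$ ($K{\left(L \right)} = -36 + 4 \left(-2 - L\right) = -36 - \left(8 + 4 L\right) = -44 - 4 L$)
$T{\left(R,g \right)} = \left(-1 + g\right)^{2}$
$o{\left(E,A \right)} = 6 E$ ($o{\left(E,A \right)} = E 6 = 6 E$)
$s{\left(k \right)} = 4 - k$ ($s{\left(k \right)} = -5 - \left(k - \left(-1 - 2\right)^{2}\right) = -5 - \left(-9 + k\right) = 4 - k$)
$\left(s{\left(6 \right)} + o{\left(-6,K{\left(0 \right)} \right)}\right)^{2} = \left(\left(4 - 6\right) + 6 \left(-6\right)\right)^{2} = \left(\left(4 - 6\right) - 36\right)^{2} = \left(-2 - 36\right)^{2} = \left(-38\right)^{2} = 1444$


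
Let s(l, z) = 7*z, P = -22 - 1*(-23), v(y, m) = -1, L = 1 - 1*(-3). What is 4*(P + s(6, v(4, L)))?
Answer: -24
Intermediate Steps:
L = 4 (L = 1 + 3 = 4)
P = 1 (P = -22 + 23 = 1)
4*(P + s(6, v(4, L))) = 4*(1 + 7*(-1)) = 4*(1 - 7) = 4*(-6) = -24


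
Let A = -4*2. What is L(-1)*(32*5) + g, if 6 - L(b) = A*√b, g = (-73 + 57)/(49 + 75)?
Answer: 29756/31 + 1280*I ≈ 959.87 + 1280.0*I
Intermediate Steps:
g = -4/31 (g = -16/124 = -16*1/124 = -4/31 ≈ -0.12903)
A = -8
L(b) = 6 + 8*√b (L(b) = 6 - (-8)*√b = 6 + 8*√b)
L(-1)*(32*5) + g = (6 + 8*√(-1))*(32*5) - 4/31 = (6 + 8*I)*160 - 4/31 = (960 + 1280*I) - 4/31 = 29756/31 + 1280*I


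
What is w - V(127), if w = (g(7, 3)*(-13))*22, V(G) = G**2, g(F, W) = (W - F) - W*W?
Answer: -12411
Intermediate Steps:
g(F, W) = W - F - W**2 (g(F, W) = (W - F) - W**2 = W - F - W**2)
w = 3718 (w = ((3 - 1*7 - 1*3**2)*(-13))*22 = ((3 - 7 - 1*9)*(-13))*22 = ((3 - 7 - 9)*(-13))*22 = -13*(-13)*22 = 169*22 = 3718)
w - V(127) = 3718 - 1*127**2 = 3718 - 1*16129 = 3718 - 16129 = -12411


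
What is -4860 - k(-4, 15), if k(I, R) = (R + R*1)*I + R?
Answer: -4755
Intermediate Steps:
k(I, R) = R + 2*I*R (k(I, R) = (R + R)*I + R = (2*R)*I + R = 2*I*R + R = R + 2*I*R)
-4860 - k(-4, 15) = -4860 - 15*(1 + 2*(-4)) = -4860 - 15*(1 - 8) = -4860 - 15*(-7) = -4860 - 1*(-105) = -4860 + 105 = -4755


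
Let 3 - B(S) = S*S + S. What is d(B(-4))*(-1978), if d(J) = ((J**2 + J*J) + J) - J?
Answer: -320436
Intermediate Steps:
B(S) = 3 - S - S**2 (B(S) = 3 - (S*S + S) = 3 - (S**2 + S) = 3 - (S + S**2) = 3 + (-S - S**2) = 3 - S - S**2)
d(J) = 2*J**2 (d(J) = ((J**2 + J**2) + J) - J = (2*J**2 + J) - J = (J + 2*J**2) - J = 2*J**2)
d(B(-4))*(-1978) = (2*(3 - 1*(-4) - 1*(-4)**2)**2)*(-1978) = (2*(3 + 4 - 1*16)**2)*(-1978) = (2*(3 + 4 - 16)**2)*(-1978) = (2*(-9)**2)*(-1978) = (2*81)*(-1978) = 162*(-1978) = -320436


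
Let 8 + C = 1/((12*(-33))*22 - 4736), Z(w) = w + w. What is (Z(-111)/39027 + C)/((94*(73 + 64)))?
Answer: -1400568417/2252942122096 ≈ -0.00062166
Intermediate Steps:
Z(w) = 2*w
C = -107585/13448 (C = -8 + 1/((12*(-33))*22 - 4736) = -8 + 1/(-396*22 - 4736) = -8 + 1/(-8712 - 4736) = -8 + 1/(-13448) = -8 - 1/13448 = -107585/13448 ≈ -8.0001)
(Z(-111)/39027 + C)/((94*(73 + 64))) = ((2*(-111))/39027 - 107585/13448)/((94*(73 + 64))) = (-222*1/39027 - 107585/13448)/((94*137)) = (-74/13009 - 107585/13448)/12878 = -1400568417/174945032*1/12878 = -1400568417/2252942122096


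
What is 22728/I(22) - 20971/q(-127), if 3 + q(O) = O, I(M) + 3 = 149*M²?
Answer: 1515236363/9374690 ≈ 161.63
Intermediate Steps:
I(M) = -3 + 149*M²
q(O) = -3 + O
22728/I(22) - 20971/q(-127) = 22728/(-3 + 149*22²) - 20971/(-3 - 127) = 22728/(-3 + 149*484) - 20971/(-130) = 22728/(-3 + 72116) - 20971*(-1/130) = 22728/72113 + 20971/130 = 1515236363/9374690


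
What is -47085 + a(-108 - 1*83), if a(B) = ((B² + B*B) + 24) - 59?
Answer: 25842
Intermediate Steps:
a(B) = -35 + 2*B² (a(B) = ((B² + B²) + 24) - 59 = (2*B² + 24) - 59 = (24 + 2*B²) - 59 = -35 + 2*B²)
-47085 + a(-108 - 1*83) = -47085 + (-35 + 2*(-108 - 1*83)²) = -47085 + (-35 + 2*(-108 - 83)²) = -47085 + (-35 + 2*(-191)²) = -47085 + (-35 + 2*36481) = -47085 + (-35 + 72962) = -47085 + 72927 = 25842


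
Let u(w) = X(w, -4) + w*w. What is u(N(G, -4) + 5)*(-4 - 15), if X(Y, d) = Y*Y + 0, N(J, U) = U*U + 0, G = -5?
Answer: -16758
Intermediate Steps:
N(J, U) = U² (N(J, U) = U² + 0 = U²)
X(Y, d) = Y² (X(Y, d) = Y² + 0 = Y²)
u(w) = 2*w² (u(w) = w² + w*w = w² + w² = 2*w²)
u(N(G, -4) + 5)*(-4 - 15) = (2*((-4)² + 5)²)*(-4 - 15) = (2*(16 + 5)²)*(-19) = (2*21²)*(-19) = (2*441)*(-19) = 882*(-19) = -16758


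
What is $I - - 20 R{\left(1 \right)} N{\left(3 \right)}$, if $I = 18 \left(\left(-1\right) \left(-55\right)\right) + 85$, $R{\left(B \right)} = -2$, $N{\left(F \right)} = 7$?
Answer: $795$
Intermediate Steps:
$I = 1075$ ($I = 18 \cdot 55 + 85 = 990 + 85 = 1075$)
$I - - 20 R{\left(1 \right)} N{\left(3 \right)} = 1075 - \left(-20\right) \left(-2\right) 7 = 1075 - 40 \cdot 7 = 1075 - 280 = 795$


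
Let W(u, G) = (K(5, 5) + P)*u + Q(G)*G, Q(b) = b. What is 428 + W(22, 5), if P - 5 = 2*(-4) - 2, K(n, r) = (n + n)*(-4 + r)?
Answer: 563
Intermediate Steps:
K(n, r) = 2*n*(-4 + r) (K(n, r) = (2*n)*(-4 + r) = 2*n*(-4 + r))
P = -5 (P = 5 + (2*(-4) - 2) = 5 + (-8 - 2) = 5 - 10 = -5)
W(u, G) = G**2 + 5*u (W(u, G) = (2*5*(-4 + 5) - 5)*u + G*G = (2*5*1 - 5)*u + G**2 = (10 - 5)*u + G**2 = 5*u + G**2 = G**2 + 5*u)
428 + W(22, 5) = 428 + (5**2 + 5*22) = 428 + (25 + 110) = 428 + 135 = 563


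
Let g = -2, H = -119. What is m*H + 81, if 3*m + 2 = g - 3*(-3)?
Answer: -352/3 ≈ -117.33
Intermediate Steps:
m = 5/3 (m = -2/3 + (-2 - 3*(-3))/3 = -2/3 + (-2 + 9)/3 = -2/3 + (1/3)*7 = -2/3 + 7/3 = 5/3 ≈ 1.6667)
m*H + 81 = (5/3)*(-119) + 81 = -595/3 + 81 = -352/3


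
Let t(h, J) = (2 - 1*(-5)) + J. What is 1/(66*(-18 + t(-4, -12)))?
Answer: -1/1518 ≈ -0.00065876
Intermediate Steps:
t(h, J) = 7 + J (t(h, J) = (2 + 5) + J = 7 + J)
1/(66*(-18 + t(-4, -12))) = 1/(66*(-18 + (7 - 12))) = 1/(66*(-18 - 5)) = 1/(66*(-23)) = 1/(-1518) = -1/1518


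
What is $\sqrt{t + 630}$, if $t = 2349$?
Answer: $3 \sqrt{331} \approx 54.58$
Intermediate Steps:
$\sqrt{t + 630} = \sqrt{2349 + 630} = \sqrt{2979} = 3 \sqrt{331}$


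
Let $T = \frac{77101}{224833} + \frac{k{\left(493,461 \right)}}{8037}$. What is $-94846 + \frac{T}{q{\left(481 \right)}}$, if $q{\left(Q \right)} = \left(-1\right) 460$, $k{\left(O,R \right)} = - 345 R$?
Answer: $- \frac{6569758956313051}{69267674805} \approx -94846.0$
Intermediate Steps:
$q{\left(Q \right)} = -460$
$T = - \frac{11712967916}{602327607}$ ($T = \frac{77101}{224833} + \frac{\left(-345\right) 461}{8037} = 77101 \cdot \frac{1}{224833} - \frac{53015}{2679} = \frac{77101}{224833} - \frac{53015}{2679} = - \frac{11712967916}{602327607} \approx -19.446$)
$-94846 + \frac{T}{q{\left(481 \right)}} = -94846 - \frac{11712967916}{602327607 \left(-460\right)} = -94846 - - \frac{2928241979}{69267674805} = -94846 + \frac{2928241979}{69267674805} = - \frac{6569758956313051}{69267674805}$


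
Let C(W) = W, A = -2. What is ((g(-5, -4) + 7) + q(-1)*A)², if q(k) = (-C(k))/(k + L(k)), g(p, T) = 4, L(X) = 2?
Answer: 81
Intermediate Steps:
q(k) = -k/(2 + k) (q(k) = (-k)/(k + 2) = (-k)/(2 + k) = -k/(2 + k))
((g(-5, -4) + 7) + q(-1)*A)² = ((4 + 7) - 1*(-1)/(2 - 1)*(-2))² = (11 - 1*(-1)/1*(-2))² = (11 - 1*(-1)*1*(-2))² = (11 + 1*(-2))² = (11 - 2)² = 9² = 81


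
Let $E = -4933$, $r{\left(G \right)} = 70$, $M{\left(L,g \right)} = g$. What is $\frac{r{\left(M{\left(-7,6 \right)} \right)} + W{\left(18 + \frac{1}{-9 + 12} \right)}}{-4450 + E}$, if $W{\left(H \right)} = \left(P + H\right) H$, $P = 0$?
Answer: $- \frac{3655}{84447} \approx -0.043282$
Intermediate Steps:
$W{\left(H \right)} = H^{2}$ ($W{\left(H \right)} = \left(0 + H\right) H = H H = H^{2}$)
$\frac{r{\left(M{\left(-7,6 \right)} \right)} + W{\left(18 + \frac{1}{-9 + 12} \right)}}{-4450 + E} = \frac{70 + \left(18 + \frac{1}{-9 + 12}\right)^{2}}{-4450 - 4933} = \frac{70 + \left(18 + \frac{1}{3}\right)^{2}}{-9383} = \left(70 + \left(18 + \frac{1}{3}\right)^{2}\right) \left(- \frac{1}{9383}\right) = \left(70 + \left(\frac{55}{3}\right)^{2}\right) \left(- \frac{1}{9383}\right) = \left(70 + \frac{3025}{9}\right) \left(- \frac{1}{9383}\right) = \frac{3655}{9} \left(- \frac{1}{9383}\right) = - \frac{3655}{84447}$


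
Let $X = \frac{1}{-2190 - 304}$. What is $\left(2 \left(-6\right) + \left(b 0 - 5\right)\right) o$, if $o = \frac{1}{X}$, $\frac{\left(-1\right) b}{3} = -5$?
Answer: $42398$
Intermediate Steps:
$b = 15$ ($b = \left(-3\right) \left(-5\right) = 15$)
$X = - \frac{1}{2494}$ ($X = \frac{1}{-2190 - 304} = \frac{1}{-2494} = - \frac{1}{2494} \approx -0.00040096$)
$o = -2494$ ($o = \frac{1}{- \frac{1}{2494}} = -2494$)
$\left(2 \left(-6\right) + \left(b 0 - 5\right)\right) o = \left(2 \left(-6\right) + \left(15 \cdot 0 - 5\right)\right) \left(-2494\right) = \left(-12 + \left(0 - 5\right)\right) \left(-2494\right) = \left(-12 - 5\right) \left(-2494\right) = \left(-17\right) \left(-2494\right) = 42398$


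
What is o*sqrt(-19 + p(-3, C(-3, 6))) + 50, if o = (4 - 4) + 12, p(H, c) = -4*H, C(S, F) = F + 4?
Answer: 50 + 12*I*sqrt(7) ≈ 50.0 + 31.749*I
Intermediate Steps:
C(S, F) = 4 + F
o = 12 (o = 0 + 12 = 12)
o*sqrt(-19 + p(-3, C(-3, 6))) + 50 = 12*sqrt(-19 - 4*(-3)) + 50 = 12*sqrt(-19 + 12) + 50 = 12*sqrt(-7) + 50 = 12*(I*sqrt(7)) + 50 = 12*I*sqrt(7) + 50 = 50 + 12*I*sqrt(7)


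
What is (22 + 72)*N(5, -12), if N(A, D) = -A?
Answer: -470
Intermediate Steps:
(22 + 72)*N(5, -12) = (22 + 72)*(-1*5) = 94*(-5) = -470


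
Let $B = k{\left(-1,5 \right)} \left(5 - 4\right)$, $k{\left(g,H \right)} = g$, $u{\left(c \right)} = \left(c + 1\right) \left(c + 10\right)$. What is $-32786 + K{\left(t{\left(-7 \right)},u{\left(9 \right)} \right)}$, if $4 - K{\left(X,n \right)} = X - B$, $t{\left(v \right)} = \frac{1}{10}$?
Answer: $- \frac{327831}{10} \approx -32783.0$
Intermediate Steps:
$t{\left(v \right)} = \frac{1}{10}$
$u{\left(c \right)} = \left(1 + c\right) \left(10 + c\right)$
$B = -1$ ($B = - (5 - 4) = \left(-1\right) 1 = -1$)
$K{\left(X,n \right)} = 3 - X$ ($K{\left(X,n \right)} = 4 - \left(X - -1\right) = 4 - \left(X + 1\right) = 4 - \left(1 + X\right) = 3 - X$)
$-32786 + K{\left(t{\left(-7 \right)},u{\left(9 \right)} \right)} = -32786 + \left(3 - \frac{1}{10}\right) = -32786 + \frac{29}{10} = - \frac{327831}{10}$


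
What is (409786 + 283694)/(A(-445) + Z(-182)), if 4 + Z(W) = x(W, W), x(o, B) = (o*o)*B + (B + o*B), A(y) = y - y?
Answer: -69348/599563 ≈ -0.11566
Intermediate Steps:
A(y) = 0
x(o, B) = B + B*o + B*o**2 (x(o, B) = o**2*B + (B + B*o) = B*o**2 + (B + B*o) = B + B*o + B*o**2)
Z(W) = -4 + W*(1 + W + W**2)
(409786 + 283694)/(A(-445) + Z(-182)) = (409786 + 283694)/(0 + (-4 - 182*(1 - 182 + (-182)**2))) = 693480/(0 + (-4 - 182*(1 - 182 + 33124))) = 693480/(0 + (-4 - 182*32943)) = 693480/(0 + (-4 - 5995626)) = 693480/(0 - 5995630) = 693480/(-5995630) = 693480*(-1/5995630) = -69348/599563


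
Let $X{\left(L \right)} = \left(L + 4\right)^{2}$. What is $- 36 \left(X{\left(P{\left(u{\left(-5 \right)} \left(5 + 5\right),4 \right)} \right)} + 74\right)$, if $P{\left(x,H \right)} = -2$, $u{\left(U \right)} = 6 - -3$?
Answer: $-2808$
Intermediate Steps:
$u{\left(U \right)} = 9$ ($u{\left(U \right)} = 6 + 3 = 9$)
$X{\left(L \right)} = \left(4 + L\right)^{2}$
$- 36 \left(X{\left(P{\left(u{\left(-5 \right)} \left(5 + 5\right),4 \right)} \right)} + 74\right) = - 36 \left(\left(4 - 2\right)^{2} + 74\right) = - 36 \left(2^{2} + 74\right) = - 36 \left(4 + 74\right) = \left(-36\right) 78 = -2808$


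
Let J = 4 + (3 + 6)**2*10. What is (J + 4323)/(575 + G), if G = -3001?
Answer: -5137/2426 ≈ -2.1175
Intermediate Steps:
J = 814 (J = 4 + 9**2*10 = 4 + 81*10 = 4 + 810 = 814)
(J + 4323)/(575 + G) = (814 + 4323)/(575 - 3001) = 5137/(-2426) = 5137*(-1/2426) = -5137/2426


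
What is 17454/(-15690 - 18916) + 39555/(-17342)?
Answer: -64289523/23082202 ≈ -2.7852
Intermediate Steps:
17454/(-15690 - 18916) + 39555/(-17342) = 17454/(-34606) + 39555*(-1/17342) = 17454*(-1/34606) - 39555/17342 = -8727/17303 - 39555/17342 = -64289523/23082202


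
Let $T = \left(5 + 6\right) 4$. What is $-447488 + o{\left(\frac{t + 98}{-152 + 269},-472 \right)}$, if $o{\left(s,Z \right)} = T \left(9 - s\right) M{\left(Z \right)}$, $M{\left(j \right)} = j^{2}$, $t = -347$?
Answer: $\frac{4236831232}{39} \approx 1.0864 \cdot 10^{8}$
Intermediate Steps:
$T = 44$ ($T = 11 \cdot 4 = 44$)
$o{\left(s,Z \right)} = Z^{2} \left(396 - 44 s\right)$ ($o{\left(s,Z \right)} = 44 \left(9 - s\right) Z^{2} = \left(396 - 44 s\right) Z^{2} = Z^{2} \left(396 - 44 s\right)$)
$-447488 + o{\left(\frac{t + 98}{-152 + 269},-472 \right)} = -447488 + 44 \left(-472\right)^{2} \left(9 - \frac{-347 + 98}{-152 + 269}\right) = -447488 + 44 \cdot 222784 \left(9 - - \frac{249}{117}\right) = -447488 + 44 \cdot 222784 \left(9 - \left(-249\right) \frac{1}{117}\right) = -447488 + 44 \cdot 222784 \left(9 - - \frac{83}{39}\right) = -447488 + 44 \cdot 222784 \left(9 + \frac{83}{39}\right) = -447488 + 44 \cdot 222784 \cdot \frac{434}{39} = -447488 + \frac{4254283264}{39} = \frac{4236831232}{39}$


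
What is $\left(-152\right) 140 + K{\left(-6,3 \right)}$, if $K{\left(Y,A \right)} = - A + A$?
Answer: $-21280$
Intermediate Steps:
$K{\left(Y,A \right)} = 0$
$\left(-152\right) 140 + K{\left(-6,3 \right)} = \left(-152\right) 140 + 0 = -21280 + 0 = -21280$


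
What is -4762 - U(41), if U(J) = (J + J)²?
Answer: -11486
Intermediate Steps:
U(J) = 4*J² (U(J) = (2*J)² = 4*J²)
-4762 - U(41) = -4762 - 4*41² = -4762 - 4*1681 = -4762 - 1*6724 = -4762 - 6724 = -11486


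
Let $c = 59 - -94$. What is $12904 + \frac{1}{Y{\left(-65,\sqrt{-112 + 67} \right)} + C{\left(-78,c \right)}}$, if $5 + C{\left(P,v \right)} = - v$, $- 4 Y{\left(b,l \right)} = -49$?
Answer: $\frac{7523028}{583} \approx 12904.0$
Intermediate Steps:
$Y{\left(b,l \right)} = \frac{49}{4}$ ($Y{\left(b,l \right)} = \left(- \frac{1}{4}\right) \left(-49\right) = \frac{49}{4}$)
$c = 153$ ($c = 59 + 94 = 153$)
$C{\left(P,v \right)} = -5 - v$
$12904 + \frac{1}{Y{\left(-65,\sqrt{-112 + 67} \right)} + C{\left(-78,c \right)}} = 12904 + \frac{1}{\frac{49}{4} - 158} = 12904 + \frac{1}{- \frac{583}{4}} = 12904 - \frac{4}{583} = \frac{7523028}{583}$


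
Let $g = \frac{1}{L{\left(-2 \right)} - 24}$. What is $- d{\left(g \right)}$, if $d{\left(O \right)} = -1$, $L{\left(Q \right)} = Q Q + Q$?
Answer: $1$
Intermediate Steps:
$L{\left(Q \right)} = Q + Q^{2}$ ($L{\left(Q \right)} = Q^{2} + Q = Q + Q^{2}$)
$g = - \frac{1}{22}$ ($g = \frac{1}{- 2 \left(1 - 2\right) - 24} = \frac{1}{\left(-2\right) \left(-1\right) - 24} = \frac{1}{2 - 24} = \frac{1}{-22} = - \frac{1}{22} \approx -0.045455$)
$- d{\left(g \right)} = \left(-1\right) \left(-1\right) = 1$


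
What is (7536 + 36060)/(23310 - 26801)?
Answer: -43596/3491 ≈ -12.488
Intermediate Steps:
(7536 + 36060)/(23310 - 26801) = 43596/(-3491) = 43596*(-1/3491) = -43596/3491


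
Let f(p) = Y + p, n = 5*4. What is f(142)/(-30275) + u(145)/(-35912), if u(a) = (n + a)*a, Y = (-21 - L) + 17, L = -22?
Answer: -146015059/217447160 ≈ -0.67150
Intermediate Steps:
n = 20
Y = 18 (Y = (-21 - 1*(-22)) + 17 = (-21 + 22) + 17 = 1 + 17 = 18)
f(p) = 18 + p
u(a) = a*(20 + a) (u(a) = (20 + a)*a = a*(20 + a))
f(142)/(-30275) + u(145)/(-35912) = (18 + 142)/(-30275) + (145*(20 + 145))/(-35912) = 160*(-1/30275) + (145*165)*(-1/35912) = -32/6055 + 23925*(-1/35912) = -32/6055 - 23925/35912 = -146015059/217447160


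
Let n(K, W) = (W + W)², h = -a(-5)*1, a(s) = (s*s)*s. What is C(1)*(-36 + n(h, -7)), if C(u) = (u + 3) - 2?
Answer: 320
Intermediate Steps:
C(u) = 1 + u (C(u) = (3 + u) - 2 = 1 + u)
a(s) = s³ (a(s) = s²*s = s³)
h = 125 (h = -1*(-5)³*1 = -1*(-125)*1 = 125*1 = 125)
n(K, W) = 4*W² (n(K, W) = (2*W)² = 4*W²)
C(1)*(-36 + n(h, -7)) = (1 + 1)*(-36 + 4*(-7)²) = 2*(-36 + 4*49) = 2*(-36 + 196) = 2*160 = 320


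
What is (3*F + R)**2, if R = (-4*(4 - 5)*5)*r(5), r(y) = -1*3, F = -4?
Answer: 5184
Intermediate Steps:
r(y) = -3
R = -60 (R = -4*(4 - 5)*5*(-3) = -(-4)*5*(-3) = -4*(-5)*(-3) = 20*(-3) = -60)
(3*F + R)**2 = (3*(-4) - 60)**2 = (-12 - 60)**2 = (-72)**2 = 5184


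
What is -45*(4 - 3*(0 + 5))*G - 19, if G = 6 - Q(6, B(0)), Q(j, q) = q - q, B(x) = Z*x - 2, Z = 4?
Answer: 2951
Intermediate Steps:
B(x) = -2 + 4*x (B(x) = 4*x - 2 = -2 + 4*x)
Q(j, q) = 0
G = 6 (G = 6 - 1*0 = 6 + 0 = 6)
-45*(4 - 3*(0 + 5))*G - 19 = -45*(4 - 3*(0 + 5))*6 - 19 = -45*(4 - 3*5)*6 - 19 = -45*(4 - 15)*6 - 19 = -(-495)*6 - 19 = -45*(-66) - 19 = 2970 - 19 = 2951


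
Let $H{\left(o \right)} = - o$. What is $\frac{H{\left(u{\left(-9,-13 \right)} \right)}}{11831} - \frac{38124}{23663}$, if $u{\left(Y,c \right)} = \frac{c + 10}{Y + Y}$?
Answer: $- \frac{2706293927}{1679741718} \approx -1.6111$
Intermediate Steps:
$u{\left(Y,c \right)} = \frac{10 + c}{2 Y}$
$\frac{H{\left(u{\left(-9,-13 \right)} \right)}}{11831} - \frac{38124}{23663} = \frac{\left(-1\right) \frac{10 - 13}{2 \left(-9\right)}}{11831} - \frac{38124}{23663} = - \frac{\left(-1\right) \left(-3\right)}{2 \cdot 9} \cdot \frac{1}{11831} - \frac{38124}{23663} = \left(-1\right) \frac{1}{6} \cdot \frac{1}{11831} - \frac{38124}{23663} = \left(- \frac{1}{6}\right) \frac{1}{11831} - \frac{38124}{23663} = - \frac{1}{70986} - \frac{38124}{23663} = - \frac{2706293927}{1679741718}$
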